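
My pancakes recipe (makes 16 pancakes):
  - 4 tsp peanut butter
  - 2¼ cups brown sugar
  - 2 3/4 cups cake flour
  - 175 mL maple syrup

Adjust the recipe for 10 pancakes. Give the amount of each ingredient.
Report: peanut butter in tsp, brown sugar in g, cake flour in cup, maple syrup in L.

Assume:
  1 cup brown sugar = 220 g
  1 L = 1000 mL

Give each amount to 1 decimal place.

peanut butter: 2.5 tsp; brown sugar: 309.4 g; cake flour: 1.7 cup; maple syrup: 0.1 L

Scaling factor: 10/16 = 5/8 = 0.625.
peanut butter: 4 tsp × 5/8 = 2.5 tsp
brown sugar: 2.25 cup × 5/8 × 220 g/cup ≈ 309.4 g
cake flour: 2.75 cup × 5/8 ≈ 1.7 cup
maple syrup: 175 mL × 5/8 ÷ 1000 mL/L ≈ 0.1 L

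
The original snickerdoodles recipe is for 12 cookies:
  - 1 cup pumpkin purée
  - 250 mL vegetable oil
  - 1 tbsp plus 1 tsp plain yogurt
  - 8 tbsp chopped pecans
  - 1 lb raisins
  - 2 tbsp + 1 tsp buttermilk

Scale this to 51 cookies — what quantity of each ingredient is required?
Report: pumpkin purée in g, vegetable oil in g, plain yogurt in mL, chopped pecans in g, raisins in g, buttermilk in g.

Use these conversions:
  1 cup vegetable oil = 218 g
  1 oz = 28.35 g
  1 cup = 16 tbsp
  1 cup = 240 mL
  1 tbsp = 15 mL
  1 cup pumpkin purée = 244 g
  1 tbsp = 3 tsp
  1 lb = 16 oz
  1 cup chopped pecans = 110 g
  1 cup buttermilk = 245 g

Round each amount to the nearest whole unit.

Scaling factor: 51/12 = 17/4 = 4.25.
pumpkin purée: 1 cup × 17/4 × 244 g/cup = 1037 g
vegetable oil: 250 mL × 17/4 ÷ 240 mL/cup × 218 g/cup ≈ 965 g
plain yogurt: (1 tbsp + 1 tsp = 4/3 tbsp) × 17/4 × 15 mL/tbsp = 85 mL
chopped pecans: 8 tbsp × 17/4 ÷ 16 tbsp/cup × 110 g/cup ≈ 234 g
raisins: 1 lb × 17/4 × 16 oz/lb × 28.35 g/oz ≈ 1928 g
buttermilk: (2 tbsp + 1 tsp = 7/3 tbsp) × 17/4 ÷ 16 tbsp/cup × 245 g/cup ≈ 152 g

pumpkin purée: 1037 g; vegetable oil: 965 g; plain yogurt: 85 mL; chopped pecans: 234 g; raisins: 1928 g; buttermilk: 152 g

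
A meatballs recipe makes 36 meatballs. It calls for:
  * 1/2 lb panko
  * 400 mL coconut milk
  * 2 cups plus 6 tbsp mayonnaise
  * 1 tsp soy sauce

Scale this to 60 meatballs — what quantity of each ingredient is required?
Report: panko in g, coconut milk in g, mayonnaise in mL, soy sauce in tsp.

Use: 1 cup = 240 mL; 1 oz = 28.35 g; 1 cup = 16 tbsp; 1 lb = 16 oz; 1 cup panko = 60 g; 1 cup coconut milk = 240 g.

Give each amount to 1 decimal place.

panko: 378.0 g; coconut milk: 666.7 g; mayonnaise: 950.0 mL; soy sauce: 1.7 tsp

Scaling factor: 60/36 = 5/3.
panko: 0.5 lb × 5/3 × 16 oz/lb × 28.35 g/oz = 378.0 g
coconut milk: 400 mL × 5/3 ÷ 240 mL/cup × 240 g/cup ≈ 666.7 g
mayonnaise: (2 cup + 6 tbsp = 2.375 cup) × 5/3 × 240 mL/cup = 950.0 mL
soy sauce: 1 tsp × 5/3 ≈ 1.7 tsp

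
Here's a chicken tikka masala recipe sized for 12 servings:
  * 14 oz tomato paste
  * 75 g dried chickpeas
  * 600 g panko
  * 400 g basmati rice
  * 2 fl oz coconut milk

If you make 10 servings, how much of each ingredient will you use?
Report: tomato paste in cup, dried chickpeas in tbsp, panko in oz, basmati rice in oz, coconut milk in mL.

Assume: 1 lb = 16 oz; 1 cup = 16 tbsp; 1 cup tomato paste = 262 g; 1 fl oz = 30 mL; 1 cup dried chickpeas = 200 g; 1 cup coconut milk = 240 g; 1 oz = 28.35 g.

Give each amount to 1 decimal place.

Scaling factor: 10/12 = 5/6.
tomato paste: 14 oz × 5/6 × 28.35 g/oz ÷ 262 g/cup ≈ 1.3 cup
dried chickpeas: 75 g × 5/6 ÷ 200 g/cup × 16 tbsp/cup = 5.0 tbsp
panko: 600 g × 5/6 ÷ 28.35 g/oz ≈ 17.6 oz
basmati rice: 400 g × 5/6 ÷ 28.35 g/oz ≈ 11.8 oz
coconut milk: 2 fl oz × 5/6 × 30 mL/fl oz = 50.0 mL

tomato paste: 1.3 cup; dried chickpeas: 5.0 tbsp; panko: 17.6 oz; basmati rice: 11.8 oz; coconut milk: 50.0 mL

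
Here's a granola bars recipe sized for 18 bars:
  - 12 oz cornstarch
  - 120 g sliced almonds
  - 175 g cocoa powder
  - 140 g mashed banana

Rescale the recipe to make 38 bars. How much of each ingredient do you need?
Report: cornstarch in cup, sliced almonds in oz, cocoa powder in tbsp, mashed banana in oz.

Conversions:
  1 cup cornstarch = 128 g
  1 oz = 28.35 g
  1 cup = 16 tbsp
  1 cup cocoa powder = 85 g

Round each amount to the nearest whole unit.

Scaling factor: 38/18 = 19/9.
cornstarch: 12 oz × 19/9 × 28.35 g/oz ÷ 128 g/cup ≈ 6 cup
sliced almonds: 120 g × 19/9 ÷ 28.35 g/oz ≈ 9 oz
cocoa powder: 175 g × 19/9 ÷ 85 g/cup × 16 tbsp/cup ≈ 70 tbsp
mashed banana: 140 g × 19/9 ÷ 28.35 g/oz ≈ 10 oz

cornstarch: 6 cup; sliced almonds: 9 oz; cocoa powder: 70 tbsp; mashed banana: 10 oz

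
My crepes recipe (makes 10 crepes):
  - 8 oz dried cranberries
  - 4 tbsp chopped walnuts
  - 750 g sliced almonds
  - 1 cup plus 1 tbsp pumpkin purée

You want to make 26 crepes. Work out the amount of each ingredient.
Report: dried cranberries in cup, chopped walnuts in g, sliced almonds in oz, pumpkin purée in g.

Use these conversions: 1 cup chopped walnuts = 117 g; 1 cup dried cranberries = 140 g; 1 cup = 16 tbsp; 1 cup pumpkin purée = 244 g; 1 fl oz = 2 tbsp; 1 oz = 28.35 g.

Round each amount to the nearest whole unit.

dried cranberries: 4 cup; chopped walnuts: 76 g; sliced almonds: 69 oz; pumpkin purée: 674 g

Scaling factor: 26/10 = 13/5 = 2.6.
dried cranberries: 8 oz × 13/5 × 28.35 g/oz ÷ 140 g/cup ≈ 4 cup
chopped walnuts: 4 tbsp × 13/5 ÷ 16 tbsp/cup × 117 g/cup ≈ 76 g
sliced almonds: 750 g × 13/5 ÷ 28.35 g/oz ≈ 69 oz
pumpkin purée: (1 cup + 1 tbsp = 1.0625 cup) × 13/5 × 244 g/cup ≈ 674 g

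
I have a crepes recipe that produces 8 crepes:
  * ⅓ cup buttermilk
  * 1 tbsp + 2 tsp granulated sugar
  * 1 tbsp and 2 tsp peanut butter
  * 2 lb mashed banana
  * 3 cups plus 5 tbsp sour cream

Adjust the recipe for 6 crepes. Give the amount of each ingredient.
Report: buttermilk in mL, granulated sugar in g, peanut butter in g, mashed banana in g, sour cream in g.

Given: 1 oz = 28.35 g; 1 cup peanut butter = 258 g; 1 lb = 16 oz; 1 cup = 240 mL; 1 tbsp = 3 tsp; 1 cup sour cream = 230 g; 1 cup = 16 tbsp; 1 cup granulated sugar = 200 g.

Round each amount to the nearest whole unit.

buttermilk: 60 mL; granulated sugar: 16 g; peanut butter: 20 g; mashed banana: 680 g; sour cream: 571 g

Scaling factor: 6/8 = 3/4 = 0.75.
buttermilk: 1/3 cup × 3/4 × 240 mL/cup = 60 mL
granulated sugar: (1 tbsp + 2 tsp = 5/3 tbsp) × 3/4 ÷ 16 tbsp/cup × 200 g/cup ≈ 16 g
peanut butter: (1 tbsp + 2 tsp = 5/3 tbsp) × 3/4 ÷ 16 tbsp/cup × 258 g/cup ≈ 20 g
mashed banana: 2 lb × 3/4 × 16 oz/lb × 28.35 g/oz ≈ 680 g
sour cream: (3 cup + 5 tbsp = 3.3125 cup) × 3/4 × 230 g/cup ≈ 571 g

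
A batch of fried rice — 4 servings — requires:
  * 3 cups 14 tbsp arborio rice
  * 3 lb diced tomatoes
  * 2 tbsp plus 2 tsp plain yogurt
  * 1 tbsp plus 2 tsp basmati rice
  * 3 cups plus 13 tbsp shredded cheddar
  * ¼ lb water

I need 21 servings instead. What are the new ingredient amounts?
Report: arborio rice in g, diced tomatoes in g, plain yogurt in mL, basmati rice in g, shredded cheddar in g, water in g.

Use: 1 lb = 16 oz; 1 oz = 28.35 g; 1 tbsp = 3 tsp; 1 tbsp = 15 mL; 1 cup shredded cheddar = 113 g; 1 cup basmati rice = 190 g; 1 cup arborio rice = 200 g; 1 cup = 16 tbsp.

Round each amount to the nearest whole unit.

Scaling factor: 21/4 = 5.25.
arborio rice: (3 cup + 14 tbsp = 3.875 cup) × 21/4 × 200 g/cup ≈ 4069 g
diced tomatoes: 3 lb × 21/4 × 16 oz/lb × 28.35 g/oz ≈ 7144 g
plain yogurt: (2 tbsp + 2 tsp = 8/3 tbsp) × 21/4 × 15 mL/tbsp = 210 mL
basmati rice: (1 tbsp + 2 tsp = 5/3 tbsp) × 21/4 ÷ 16 tbsp/cup × 190 g/cup ≈ 104 g
shredded cheddar: (3 cup + 13 tbsp = 3.8125 cup) × 21/4 × 113 g/cup ≈ 2262 g
water: 0.25 lb × 21/4 × 16 oz/lb × 28.35 g/oz ≈ 595 g

arborio rice: 4069 g; diced tomatoes: 7144 g; plain yogurt: 210 mL; basmati rice: 104 g; shredded cheddar: 2262 g; water: 595 g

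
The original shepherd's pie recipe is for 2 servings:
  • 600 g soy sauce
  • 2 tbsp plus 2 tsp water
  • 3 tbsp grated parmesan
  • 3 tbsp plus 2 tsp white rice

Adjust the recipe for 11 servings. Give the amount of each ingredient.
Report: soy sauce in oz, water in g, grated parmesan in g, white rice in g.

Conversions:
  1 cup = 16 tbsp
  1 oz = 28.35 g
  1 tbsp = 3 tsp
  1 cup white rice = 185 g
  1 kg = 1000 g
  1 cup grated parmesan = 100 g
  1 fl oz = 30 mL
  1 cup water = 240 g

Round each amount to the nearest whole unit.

Scaling factor: 11/2 = 5.5.
soy sauce: 600 g × 11/2 ÷ 28.35 g/oz ≈ 116 oz
water: (2 tbsp + 2 tsp = 8/3 tbsp) × 11/2 ÷ 16 tbsp/cup × 240 g/cup = 220 g
grated parmesan: 3 tbsp × 11/2 ÷ 16 tbsp/cup × 100 g/cup ≈ 103 g
white rice: (3 tbsp + 2 tsp = 11/3 tbsp) × 11/2 ÷ 16 tbsp/cup × 185 g/cup ≈ 233 g

soy sauce: 116 oz; water: 220 g; grated parmesan: 103 g; white rice: 233 g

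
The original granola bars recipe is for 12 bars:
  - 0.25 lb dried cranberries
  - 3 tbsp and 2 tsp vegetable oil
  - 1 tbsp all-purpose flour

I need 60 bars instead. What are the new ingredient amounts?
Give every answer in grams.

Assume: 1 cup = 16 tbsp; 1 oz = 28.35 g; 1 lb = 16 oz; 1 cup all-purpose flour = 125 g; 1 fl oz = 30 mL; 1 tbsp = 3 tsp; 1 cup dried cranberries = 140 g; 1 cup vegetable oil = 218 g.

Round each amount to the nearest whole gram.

Scaling factor: 60/12 = 5.
dried cranberries: 0.25 lb × 5 × 16 oz/lb × 28.35 g/oz = 567 g
vegetable oil: (3 tbsp + 2 tsp = 11/3 tbsp) × 5 ÷ 16 tbsp/cup × 218 g/cup ≈ 250 g
all-purpose flour: 1 tbsp × 5 ÷ 16 tbsp/cup × 125 g/cup ≈ 39 g

dried cranberries: 567 g; vegetable oil: 250 g; all-purpose flour: 39 g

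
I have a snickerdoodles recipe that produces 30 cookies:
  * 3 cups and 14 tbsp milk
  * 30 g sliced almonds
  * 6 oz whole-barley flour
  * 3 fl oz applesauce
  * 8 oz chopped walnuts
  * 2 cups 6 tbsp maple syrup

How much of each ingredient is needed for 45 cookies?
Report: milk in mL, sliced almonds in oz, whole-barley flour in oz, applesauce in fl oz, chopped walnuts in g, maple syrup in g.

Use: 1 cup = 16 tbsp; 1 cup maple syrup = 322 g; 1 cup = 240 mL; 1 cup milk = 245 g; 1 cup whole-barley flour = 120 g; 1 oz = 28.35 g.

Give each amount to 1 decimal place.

Scaling factor: 45/30 = 3/2 = 1.5.
milk: (3 cup + 14 tbsp = 3.875 cup) × 3/2 × 240 mL/cup = 1395.0 mL
sliced almonds: 30 g × 3/2 ÷ 28.35 g/oz ≈ 1.6 oz
whole-barley flour: 6 oz × 3/2 = 9.0 oz
applesauce: 3 fl oz × 3/2 = 4.5 fl oz
chopped walnuts: 8 oz × 3/2 × 28.35 g/oz = 340.2 g
maple syrup: (2 cup + 6 tbsp = 2.375 cup) × 3/2 × 322 g/cup ≈ 1147.1 g

milk: 1395.0 mL; sliced almonds: 1.6 oz; whole-barley flour: 9.0 oz; applesauce: 4.5 fl oz; chopped walnuts: 340.2 g; maple syrup: 1147.1 g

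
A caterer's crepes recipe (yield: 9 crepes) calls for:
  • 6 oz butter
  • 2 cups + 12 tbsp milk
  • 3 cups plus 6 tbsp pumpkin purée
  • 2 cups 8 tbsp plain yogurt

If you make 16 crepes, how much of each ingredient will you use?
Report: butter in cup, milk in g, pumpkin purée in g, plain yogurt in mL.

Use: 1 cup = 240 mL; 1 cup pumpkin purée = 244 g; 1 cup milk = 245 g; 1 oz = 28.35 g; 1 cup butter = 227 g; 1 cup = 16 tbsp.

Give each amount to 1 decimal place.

butter: 1.3 cup; milk: 1197.8 g; pumpkin purée: 1464.0 g; plain yogurt: 1066.7 mL

Scaling factor: 16/9.
butter: 6 oz × 16/9 × 28.35 g/oz ÷ 227 g/cup ≈ 1.3 cup
milk: (2 cup + 12 tbsp = 2.75 cup) × 16/9 × 245 g/cup ≈ 1197.8 g
pumpkin purée: (3 cup + 6 tbsp = 3.375 cup) × 16/9 × 244 g/cup = 1464.0 g
plain yogurt: (2 cup + 8 tbsp = 2.5 cup) × 16/9 × 240 mL/cup ≈ 1066.7 mL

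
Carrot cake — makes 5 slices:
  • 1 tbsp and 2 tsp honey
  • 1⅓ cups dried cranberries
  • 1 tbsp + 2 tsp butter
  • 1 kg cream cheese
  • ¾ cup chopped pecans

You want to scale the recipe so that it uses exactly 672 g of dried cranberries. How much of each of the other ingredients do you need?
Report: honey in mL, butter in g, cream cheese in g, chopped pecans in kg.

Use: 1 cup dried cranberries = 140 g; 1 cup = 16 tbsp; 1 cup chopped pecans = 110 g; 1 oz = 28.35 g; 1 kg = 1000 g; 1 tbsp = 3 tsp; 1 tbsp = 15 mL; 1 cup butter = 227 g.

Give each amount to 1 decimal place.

honey: 90.0 mL; butter: 85.1 g; cream cheese: 3600.0 g; chopped pecans: 0.3 kg

The original recipe has 560/3 g of dried cranberries, so the scaling factor is 672 ÷ 560/3 = 18/5 = 3.6.
honey: (1 tbsp + 2 tsp = 5/3 tbsp) × 18/5 × 15 mL/tbsp = 90.0 mL
butter: (1 tbsp + 2 tsp = 5/3 tbsp) × 18/5 ÷ 16 tbsp/cup × 227 g/cup ≈ 85.1 g
cream cheese: 1 kg × 18/5 × 1000 g/kg = 3600.0 g
chopped pecans: 0.75 cup × 18/5 × 110 g/cup ÷ 1000 g/kg ≈ 0.3 kg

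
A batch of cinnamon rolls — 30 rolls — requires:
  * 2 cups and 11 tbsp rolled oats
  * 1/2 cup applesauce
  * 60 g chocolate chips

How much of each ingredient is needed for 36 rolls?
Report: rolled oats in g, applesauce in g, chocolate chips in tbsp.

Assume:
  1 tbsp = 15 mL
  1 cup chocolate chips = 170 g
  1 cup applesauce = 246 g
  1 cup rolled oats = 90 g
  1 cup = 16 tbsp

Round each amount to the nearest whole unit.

Scaling factor: 36/30 = 6/5 = 1.2.
rolled oats: (2 cup + 11 tbsp = 2.6875 cup) × 6/5 × 90 g/cup ≈ 290 g
applesauce: 0.5 cup × 6/5 × 246 g/cup ≈ 148 g
chocolate chips: 60 g × 6/5 ÷ 170 g/cup × 16 tbsp/cup ≈ 7 tbsp

rolled oats: 290 g; applesauce: 148 g; chocolate chips: 7 tbsp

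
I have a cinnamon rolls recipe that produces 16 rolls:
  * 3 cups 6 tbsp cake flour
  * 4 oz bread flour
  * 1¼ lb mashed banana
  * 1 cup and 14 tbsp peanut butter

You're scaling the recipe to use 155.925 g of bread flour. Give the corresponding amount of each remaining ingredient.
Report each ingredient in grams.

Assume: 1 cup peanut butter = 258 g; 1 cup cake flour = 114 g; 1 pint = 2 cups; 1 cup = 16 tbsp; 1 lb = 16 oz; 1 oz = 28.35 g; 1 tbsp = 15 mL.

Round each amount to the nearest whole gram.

cake flour: 529 g; mashed banana: 780 g; peanut butter: 665 g

The original recipe has 113.4 g of bread flour, so the scaling factor is 155.925 ÷ 113.4 = 11/8 = 1.375.
cake flour: (3 cup + 6 tbsp = 3.375 cup) × 11/8 × 114 g/cup ≈ 529 g
mashed banana: 1.25 lb × 11/8 × 16 oz/lb × 28.35 g/oz ≈ 780 g
peanut butter: (1 cup + 14 tbsp = 1.875 cup) × 11/8 × 258 g/cup ≈ 665 g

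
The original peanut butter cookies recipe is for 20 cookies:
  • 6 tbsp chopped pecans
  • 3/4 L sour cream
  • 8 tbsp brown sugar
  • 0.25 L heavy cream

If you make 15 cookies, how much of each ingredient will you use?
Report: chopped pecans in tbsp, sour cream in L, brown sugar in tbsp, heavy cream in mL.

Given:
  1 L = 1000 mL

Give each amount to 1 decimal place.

chopped pecans: 4.5 tbsp; sour cream: 0.6 L; brown sugar: 6.0 tbsp; heavy cream: 187.5 mL

Scaling factor: 15/20 = 3/4 = 0.75.
chopped pecans: 6 tbsp × 3/4 = 4.5 tbsp
sour cream: 0.75 L × 3/4 ≈ 0.6 L
brown sugar: 8 tbsp × 3/4 = 6.0 tbsp
heavy cream: 0.25 L × 3/4 × 1000 mL/L = 187.5 mL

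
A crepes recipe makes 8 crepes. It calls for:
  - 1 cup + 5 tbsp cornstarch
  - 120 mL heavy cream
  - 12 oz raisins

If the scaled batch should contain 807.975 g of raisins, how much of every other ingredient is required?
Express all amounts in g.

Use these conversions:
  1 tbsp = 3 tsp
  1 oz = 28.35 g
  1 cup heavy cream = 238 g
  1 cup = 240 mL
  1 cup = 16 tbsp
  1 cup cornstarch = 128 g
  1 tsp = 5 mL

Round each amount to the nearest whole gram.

cornstarch: 399 g; heavy cream: 283 g

The original recipe has 340.2 g of raisins, so the scaling factor is 807.975 ÷ 340.2 = 19/8 = 2.375.
cornstarch: (1 cup + 5 tbsp = 1.3125 cup) × 19/8 × 128 g/cup = 399 g
heavy cream: 120 mL × 19/8 ÷ 240 mL/cup × 238 g/cup ≈ 283 g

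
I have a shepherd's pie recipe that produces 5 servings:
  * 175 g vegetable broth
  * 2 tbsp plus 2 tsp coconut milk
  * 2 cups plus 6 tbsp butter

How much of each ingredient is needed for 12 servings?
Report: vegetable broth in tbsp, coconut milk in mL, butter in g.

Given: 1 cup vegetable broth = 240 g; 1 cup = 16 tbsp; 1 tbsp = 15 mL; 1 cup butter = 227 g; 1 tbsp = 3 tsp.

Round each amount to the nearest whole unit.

Scaling factor: 12/5 = 2.4.
vegetable broth: 175 g × 12/5 ÷ 240 g/cup × 16 tbsp/cup = 28 tbsp
coconut milk: (2 tbsp + 2 tsp = 8/3 tbsp) × 12/5 × 15 mL/tbsp = 96 mL
butter: (2 cup + 6 tbsp = 2.375 cup) × 12/5 × 227 g/cup ≈ 1294 g

vegetable broth: 28 tbsp; coconut milk: 96 mL; butter: 1294 g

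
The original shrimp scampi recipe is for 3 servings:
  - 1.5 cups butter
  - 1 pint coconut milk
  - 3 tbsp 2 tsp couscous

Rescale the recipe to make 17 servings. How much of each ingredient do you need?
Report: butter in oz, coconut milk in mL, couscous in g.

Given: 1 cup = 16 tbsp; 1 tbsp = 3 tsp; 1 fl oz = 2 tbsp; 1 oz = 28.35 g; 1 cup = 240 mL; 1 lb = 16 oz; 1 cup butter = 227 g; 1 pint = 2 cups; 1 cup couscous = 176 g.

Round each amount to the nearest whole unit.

butter: 68 oz; coconut milk: 2720 mL; couscous: 229 g

Scaling factor: 17/3.
butter: 1.5 cup × 17/3 × 227 g/cup ÷ 28.35 g/oz ≈ 68 oz
coconut milk: 1 pint × 17/3 × 2 cup/pint × 240 mL/cup = 2720 mL
couscous: (3 tbsp + 2 tsp = 11/3 tbsp) × 17/3 ÷ 16 tbsp/cup × 176 g/cup ≈ 229 g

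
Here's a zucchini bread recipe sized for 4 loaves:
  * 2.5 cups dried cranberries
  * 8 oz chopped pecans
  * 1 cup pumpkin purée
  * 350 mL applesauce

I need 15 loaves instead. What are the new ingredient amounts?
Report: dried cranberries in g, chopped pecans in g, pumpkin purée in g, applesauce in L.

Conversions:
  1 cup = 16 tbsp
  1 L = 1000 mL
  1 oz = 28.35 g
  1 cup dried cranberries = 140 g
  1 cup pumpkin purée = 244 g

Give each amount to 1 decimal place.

Scaling factor: 15/4 = 3.75.
dried cranberries: 2.5 cup × 15/4 × 140 g/cup = 1312.5 g
chopped pecans: 8 oz × 15/4 × 28.35 g/oz = 850.5 g
pumpkin purée: 1 cup × 15/4 × 244 g/cup = 915.0 g
applesauce: 350 mL × 15/4 ÷ 1000 mL/L ≈ 1.3 L

dried cranberries: 1312.5 g; chopped pecans: 850.5 g; pumpkin purée: 915.0 g; applesauce: 1.3 L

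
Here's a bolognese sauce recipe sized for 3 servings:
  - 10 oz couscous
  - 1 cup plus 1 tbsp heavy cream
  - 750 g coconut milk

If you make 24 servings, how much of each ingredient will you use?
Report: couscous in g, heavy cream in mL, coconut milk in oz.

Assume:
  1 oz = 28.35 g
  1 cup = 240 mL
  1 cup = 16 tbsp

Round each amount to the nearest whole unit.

couscous: 2268 g; heavy cream: 2040 mL; coconut milk: 212 oz

Scaling factor: 24/3 = 8.
couscous: 10 oz × 8 × 28.35 g/oz = 2268 g
heavy cream: (1 cup + 1 tbsp = 1.0625 cup) × 8 × 240 mL/cup = 2040 mL
coconut milk: 750 g × 8 ÷ 28.35 g/oz ≈ 212 oz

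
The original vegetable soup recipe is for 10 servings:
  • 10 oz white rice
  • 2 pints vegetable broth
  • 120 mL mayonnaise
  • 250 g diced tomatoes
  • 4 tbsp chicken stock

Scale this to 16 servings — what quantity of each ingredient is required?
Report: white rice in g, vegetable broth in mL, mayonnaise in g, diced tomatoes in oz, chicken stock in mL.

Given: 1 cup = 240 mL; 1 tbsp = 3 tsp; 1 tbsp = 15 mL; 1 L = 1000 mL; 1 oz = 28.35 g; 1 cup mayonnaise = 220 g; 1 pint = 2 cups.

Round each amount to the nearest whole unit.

white rice: 454 g; vegetable broth: 1536 mL; mayonnaise: 176 g; diced tomatoes: 14 oz; chicken stock: 96 mL

Scaling factor: 16/10 = 8/5 = 1.6.
white rice: 10 oz × 8/5 × 28.35 g/oz ≈ 454 g
vegetable broth: 2 pint × 8/5 × 2 cup/pint × 240 mL/cup = 1536 mL
mayonnaise: 120 mL × 8/5 ÷ 240 mL/cup × 220 g/cup = 176 g
diced tomatoes: 250 g × 8/5 ÷ 28.35 g/oz ≈ 14 oz
chicken stock: 4 tbsp × 8/5 × 15 mL/tbsp = 96 mL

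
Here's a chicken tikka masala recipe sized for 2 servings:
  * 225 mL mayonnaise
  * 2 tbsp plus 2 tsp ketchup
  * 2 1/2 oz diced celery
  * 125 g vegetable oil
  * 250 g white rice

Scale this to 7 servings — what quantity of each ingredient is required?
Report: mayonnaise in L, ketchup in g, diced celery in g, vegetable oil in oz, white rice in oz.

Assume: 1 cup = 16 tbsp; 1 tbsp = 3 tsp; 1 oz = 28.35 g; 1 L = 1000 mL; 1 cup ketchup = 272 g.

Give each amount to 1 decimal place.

mayonnaise: 0.8 L; ketchup: 158.7 g; diced celery: 248.1 g; vegetable oil: 15.4 oz; white rice: 30.9 oz

Scaling factor: 7/2 = 3.5.
mayonnaise: 225 mL × 7/2 ÷ 1000 mL/L ≈ 0.8 L
ketchup: (2 tbsp + 2 tsp = 8/3 tbsp) × 7/2 ÷ 16 tbsp/cup × 272 g/cup ≈ 158.7 g
diced celery: 2.5 oz × 7/2 × 28.35 g/oz ≈ 248.1 g
vegetable oil: 125 g × 7/2 ÷ 28.35 g/oz ≈ 15.4 oz
white rice: 250 g × 7/2 ÷ 28.35 g/oz ≈ 30.9 oz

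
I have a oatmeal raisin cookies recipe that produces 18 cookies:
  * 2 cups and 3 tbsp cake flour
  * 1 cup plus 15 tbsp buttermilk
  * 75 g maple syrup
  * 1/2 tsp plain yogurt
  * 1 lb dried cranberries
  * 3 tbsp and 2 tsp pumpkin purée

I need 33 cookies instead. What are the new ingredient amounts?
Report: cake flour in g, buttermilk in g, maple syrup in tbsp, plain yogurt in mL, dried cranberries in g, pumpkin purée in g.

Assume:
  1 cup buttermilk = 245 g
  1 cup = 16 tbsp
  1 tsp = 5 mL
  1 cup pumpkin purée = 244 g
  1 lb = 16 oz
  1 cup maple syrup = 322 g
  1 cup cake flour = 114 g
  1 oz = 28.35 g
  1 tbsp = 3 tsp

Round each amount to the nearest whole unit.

cake flour: 457 g; buttermilk: 870 g; maple syrup: 7 tbsp; plain yogurt: 5 mL; dried cranberries: 832 g; pumpkin purée: 103 g

Scaling factor: 33/18 = 11/6.
cake flour: (2 cup + 3 tbsp = 2.1875 cup) × 11/6 × 114 g/cup ≈ 457 g
buttermilk: (1 cup + 15 tbsp = 1.9375 cup) × 11/6 × 245 g/cup ≈ 870 g
maple syrup: 75 g × 11/6 ÷ 322 g/cup × 16 tbsp/cup ≈ 7 tbsp
plain yogurt: 0.5 tsp × 11/6 × 5 mL/tsp ≈ 5 mL
dried cranberries: 1 lb × 11/6 × 16 oz/lb × 28.35 g/oz ≈ 832 g
pumpkin purée: (3 tbsp + 2 tsp = 11/3 tbsp) × 11/6 ÷ 16 tbsp/cup × 244 g/cup ≈ 103 g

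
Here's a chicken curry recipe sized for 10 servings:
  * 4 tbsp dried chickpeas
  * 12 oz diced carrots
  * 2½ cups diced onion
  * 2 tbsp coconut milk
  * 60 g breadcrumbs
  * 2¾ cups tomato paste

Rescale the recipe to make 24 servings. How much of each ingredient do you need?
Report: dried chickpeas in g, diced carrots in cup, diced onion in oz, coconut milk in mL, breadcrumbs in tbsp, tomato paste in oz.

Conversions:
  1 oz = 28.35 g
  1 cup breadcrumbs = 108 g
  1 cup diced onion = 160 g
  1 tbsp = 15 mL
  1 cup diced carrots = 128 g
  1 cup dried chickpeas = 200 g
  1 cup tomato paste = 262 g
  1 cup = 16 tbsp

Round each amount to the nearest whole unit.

dried chickpeas: 120 g; diced carrots: 6 cup; diced onion: 34 oz; coconut milk: 72 mL; breadcrumbs: 21 tbsp; tomato paste: 61 oz

Scaling factor: 24/10 = 12/5 = 2.4.
dried chickpeas: 4 tbsp × 12/5 ÷ 16 tbsp/cup × 200 g/cup = 120 g
diced carrots: 12 oz × 12/5 × 28.35 g/oz ÷ 128 g/cup ≈ 6 cup
diced onion: 2.5 cup × 12/5 × 160 g/cup ÷ 28.35 g/oz ≈ 34 oz
coconut milk: 2 tbsp × 12/5 × 15 mL/tbsp = 72 mL
breadcrumbs: 60 g × 12/5 ÷ 108 g/cup × 16 tbsp/cup ≈ 21 tbsp
tomato paste: 2.75 cup × 12/5 × 262 g/cup ÷ 28.35 g/oz ≈ 61 oz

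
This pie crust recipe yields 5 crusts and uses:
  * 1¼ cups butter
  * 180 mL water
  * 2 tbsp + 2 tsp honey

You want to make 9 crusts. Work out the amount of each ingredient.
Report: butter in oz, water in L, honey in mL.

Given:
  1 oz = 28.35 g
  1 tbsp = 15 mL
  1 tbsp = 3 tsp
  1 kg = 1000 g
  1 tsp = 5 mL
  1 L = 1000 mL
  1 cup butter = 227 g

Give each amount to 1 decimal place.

butter: 18.0 oz; water: 0.3 L; honey: 72.0 mL

Scaling factor: 9/5 = 1.8.
butter: 1.25 cup × 9/5 × 227 g/cup ÷ 28.35 g/oz ≈ 18.0 oz
water: 180 mL × 9/5 ÷ 1000 mL/L ≈ 0.3 L
honey: (2 tbsp + 2 tsp = 8/3 tbsp) × 9/5 × 15 mL/tbsp = 72.0 mL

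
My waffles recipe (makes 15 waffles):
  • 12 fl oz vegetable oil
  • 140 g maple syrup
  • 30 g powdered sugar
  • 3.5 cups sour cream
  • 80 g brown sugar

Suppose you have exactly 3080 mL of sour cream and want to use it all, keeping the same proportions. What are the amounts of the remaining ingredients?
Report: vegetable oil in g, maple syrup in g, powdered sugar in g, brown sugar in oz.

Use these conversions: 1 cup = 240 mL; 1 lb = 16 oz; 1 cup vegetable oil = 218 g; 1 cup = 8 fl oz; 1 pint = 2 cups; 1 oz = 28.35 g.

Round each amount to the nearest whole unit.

The original recipe has 840 mL of sour cream, so the scaling factor is 3080 ÷ 840 = 11/3.
vegetable oil: 12 fl oz × 11/3 ÷ 8 fl oz/cup × 218 g/cup = 1199 g
maple syrup: 140 g × 11/3 ≈ 513 g
powdered sugar: 30 g × 11/3 = 110 g
brown sugar: 80 g × 11/3 ÷ 28.35 g/oz ≈ 10 oz

vegetable oil: 1199 g; maple syrup: 513 g; powdered sugar: 110 g; brown sugar: 10 oz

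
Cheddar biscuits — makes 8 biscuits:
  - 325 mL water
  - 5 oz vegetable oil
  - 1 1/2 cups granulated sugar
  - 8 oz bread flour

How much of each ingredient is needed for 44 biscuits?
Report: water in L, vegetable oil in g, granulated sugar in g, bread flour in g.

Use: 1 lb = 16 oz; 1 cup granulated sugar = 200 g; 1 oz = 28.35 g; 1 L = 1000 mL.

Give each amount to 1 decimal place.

Scaling factor: 44/8 = 11/2 = 5.5.
water: 325 mL × 11/2 ÷ 1000 mL/L ≈ 1.8 L
vegetable oil: 5 oz × 11/2 × 28.35 g/oz ≈ 779.6 g
granulated sugar: 1.5 cup × 11/2 × 200 g/cup = 1650.0 g
bread flour: 8 oz × 11/2 × 28.35 g/oz = 1247.4 g

water: 1.8 L; vegetable oil: 779.6 g; granulated sugar: 1650.0 g; bread flour: 1247.4 g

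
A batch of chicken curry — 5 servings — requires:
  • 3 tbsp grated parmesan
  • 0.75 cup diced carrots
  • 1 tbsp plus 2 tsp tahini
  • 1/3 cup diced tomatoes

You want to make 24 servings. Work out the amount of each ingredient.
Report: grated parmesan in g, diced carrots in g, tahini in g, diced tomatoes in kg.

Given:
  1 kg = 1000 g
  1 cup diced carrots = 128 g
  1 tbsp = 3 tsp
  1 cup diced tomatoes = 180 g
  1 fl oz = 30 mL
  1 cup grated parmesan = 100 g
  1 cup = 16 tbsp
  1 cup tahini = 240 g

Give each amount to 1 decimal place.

Scaling factor: 24/5 = 4.8.
grated parmesan: 3 tbsp × 24/5 ÷ 16 tbsp/cup × 100 g/cup = 90.0 g
diced carrots: 0.75 cup × 24/5 × 128 g/cup = 460.8 g
tahini: (1 tbsp + 2 tsp = 5/3 tbsp) × 24/5 ÷ 16 tbsp/cup × 240 g/cup = 120.0 g
diced tomatoes: 1/3 cup × 24/5 × 180 g/cup ÷ 1000 g/kg ≈ 0.3 kg

grated parmesan: 90.0 g; diced carrots: 460.8 g; tahini: 120.0 g; diced tomatoes: 0.3 kg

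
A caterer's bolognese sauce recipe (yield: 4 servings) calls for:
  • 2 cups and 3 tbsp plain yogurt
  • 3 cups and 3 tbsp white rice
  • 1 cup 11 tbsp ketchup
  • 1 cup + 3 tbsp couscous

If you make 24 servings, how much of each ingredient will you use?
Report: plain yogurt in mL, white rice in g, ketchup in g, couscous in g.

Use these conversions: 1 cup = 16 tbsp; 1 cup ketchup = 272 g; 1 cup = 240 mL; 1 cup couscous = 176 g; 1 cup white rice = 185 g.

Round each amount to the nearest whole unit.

plain yogurt: 3150 mL; white rice: 3538 g; ketchup: 2754 g; couscous: 1254 g

Scaling factor: 24/4 = 6.
plain yogurt: (2 cup + 3 tbsp = 2.1875 cup) × 6 × 240 mL/cup = 3150 mL
white rice: (3 cup + 3 tbsp = 3.1875 cup) × 6 × 185 g/cup ≈ 3538 g
ketchup: (1 cup + 11 tbsp = 1.6875 cup) × 6 × 272 g/cup = 2754 g
couscous: (1 cup + 3 tbsp = 1.1875 cup) × 6 × 176 g/cup = 1254 g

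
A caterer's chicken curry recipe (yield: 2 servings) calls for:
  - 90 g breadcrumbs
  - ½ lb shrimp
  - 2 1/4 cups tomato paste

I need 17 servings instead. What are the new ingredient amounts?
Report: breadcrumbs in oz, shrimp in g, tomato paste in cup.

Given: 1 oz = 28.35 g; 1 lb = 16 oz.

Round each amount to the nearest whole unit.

Scaling factor: 17/2 = 8.5.
breadcrumbs: 90 g × 17/2 ÷ 28.35 g/oz ≈ 27 oz
shrimp: 0.5 lb × 17/2 × 16 oz/lb × 28.35 g/oz ≈ 1928 g
tomato paste: 2.25 cup × 17/2 ≈ 19 cup

breadcrumbs: 27 oz; shrimp: 1928 g; tomato paste: 19 cup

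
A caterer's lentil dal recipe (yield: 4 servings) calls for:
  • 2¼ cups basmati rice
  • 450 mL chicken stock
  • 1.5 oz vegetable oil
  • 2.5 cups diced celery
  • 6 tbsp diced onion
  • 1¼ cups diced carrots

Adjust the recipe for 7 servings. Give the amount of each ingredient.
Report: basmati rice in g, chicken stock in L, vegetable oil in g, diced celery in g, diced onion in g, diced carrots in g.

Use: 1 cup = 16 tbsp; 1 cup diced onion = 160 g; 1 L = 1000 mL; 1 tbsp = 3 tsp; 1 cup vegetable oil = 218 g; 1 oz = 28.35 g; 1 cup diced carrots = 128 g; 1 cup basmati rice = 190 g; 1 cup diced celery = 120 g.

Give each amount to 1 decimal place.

Scaling factor: 7/4 = 1.75.
basmati rice: 2.25 cup × 7/4 × 190 g/cup ≈ 748.1 g
chicken stock: 450 mL × 7/4 ÷ 1000 mL/L ≈ 0.8 L
vegetable oil: 1.5 oz × 7/4 × 28.35 g/oz ≈ 74.4 g
diced celery: 2.5 cup × 7/4 × 120 g/cup = 525.0 g
diced onion: 6 tbsp × 7/4 ÷ 16 tbsp/cup × 160 g/cup = 105.0 g
diced carrots: 1.25 cup × 7/4 × 128 g/cup = 280.0 g

basmati rice: 748.1 g; chicken stock: 0.8 L; vegetable oil: 74.4 g; diced celery: 525.0 g; diced onion: 105.0 g; diced carrots: 280.0 g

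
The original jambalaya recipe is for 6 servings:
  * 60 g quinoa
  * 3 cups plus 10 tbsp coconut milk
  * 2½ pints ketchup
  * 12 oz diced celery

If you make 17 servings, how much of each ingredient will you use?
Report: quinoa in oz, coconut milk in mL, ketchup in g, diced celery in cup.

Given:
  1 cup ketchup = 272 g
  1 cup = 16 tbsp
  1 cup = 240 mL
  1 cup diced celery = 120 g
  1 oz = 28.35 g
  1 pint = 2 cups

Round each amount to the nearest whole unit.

Scaling factor: 17/6.
quinoa: 60 g × 17/6 ÷ 28.35 g/oz ≈ 6 oz
coconut milk: (3 cup + 10 tbsp = 3.625 cup) × 17/6 × 240 mL/cup = 2465 mL
ketchup: 2.5 pint × 17/6 × 2 cup/pint × 272 g/cup ≈ 3853 g
diced celery: 12 oz × 17/6 × 28.35 g/oz ÷ 120 g/cup ≈ 8 cup

quinoa: 6 oz; coconut milk: 2465 mL; ketchup: 3853 g; diced celery: 8 cup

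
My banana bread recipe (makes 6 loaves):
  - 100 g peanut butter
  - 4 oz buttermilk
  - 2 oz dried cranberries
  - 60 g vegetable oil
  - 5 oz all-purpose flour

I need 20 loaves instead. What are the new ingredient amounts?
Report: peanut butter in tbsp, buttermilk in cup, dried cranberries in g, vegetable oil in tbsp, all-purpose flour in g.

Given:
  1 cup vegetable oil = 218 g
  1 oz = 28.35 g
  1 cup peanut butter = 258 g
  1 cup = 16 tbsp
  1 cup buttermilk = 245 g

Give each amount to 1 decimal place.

peanut butter: 20.7 tbsp; buttermilk: 1.5 cup; dried cranberries: 189.0 g; vegetable oil: 14.7 tbsp; all-purpose flour: 472.5 g

Scaling factor: 20/6 = 10/3.
peanut butter: 100 g × 10/3 ÷ 258 g/cup × 16 tbsp/cup ≈ 20.7 tbsp
buttermilk: 4 oz × 10/3 × 28.35 g/oz ÷ 245 g/cup ≈ 1.5 cup
dried cranberries: 2 oz × 10/3 × 28.35 g/oz = 189.0 g
vegetable oil: 60 g × 10/3 ÷ 218 g/cup × 16 tbsp/cup ≈ 14.7 tbsp
all-purpose flour: 5 oz × 10/3 × 28.35 g/oz = 472.5 g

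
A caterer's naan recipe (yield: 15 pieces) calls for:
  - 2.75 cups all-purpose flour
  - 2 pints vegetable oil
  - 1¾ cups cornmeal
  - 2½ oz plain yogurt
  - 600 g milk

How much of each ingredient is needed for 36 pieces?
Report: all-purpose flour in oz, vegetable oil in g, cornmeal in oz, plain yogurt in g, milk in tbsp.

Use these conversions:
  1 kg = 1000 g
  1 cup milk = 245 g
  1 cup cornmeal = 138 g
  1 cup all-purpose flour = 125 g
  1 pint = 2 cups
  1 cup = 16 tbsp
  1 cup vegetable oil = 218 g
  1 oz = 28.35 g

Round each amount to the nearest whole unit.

all-purpose flour: 29 oz; vegetable oil: 2093 g; cornmeal: 20 oz; plain yogurt: 170 g; milk: 94 tbsp

Scaling factor: 36/15 = 12/5 = 2.4.
all-purpose flour: 2.75 cup × 12/5 × 125 g/cup ÷ 28.35 g/oz ≈ 29 oz
vegetable oil: 2 pint × 12/5 × 2 cup/pint × 218 g/cup ≈ 2093 g
cornmeal: 1.75 cup × 12/5 × 138 g/cup ÷ 28.35 g/oz ≈ 20 oz
plain yogurt: 2.5 oz × 12/5 × 28.35 g/oz ≈ 170 g
milk: 600 g × 12/5 ÷ 245 g/cup × 16 tbsp/cup ≈ 94 tbsp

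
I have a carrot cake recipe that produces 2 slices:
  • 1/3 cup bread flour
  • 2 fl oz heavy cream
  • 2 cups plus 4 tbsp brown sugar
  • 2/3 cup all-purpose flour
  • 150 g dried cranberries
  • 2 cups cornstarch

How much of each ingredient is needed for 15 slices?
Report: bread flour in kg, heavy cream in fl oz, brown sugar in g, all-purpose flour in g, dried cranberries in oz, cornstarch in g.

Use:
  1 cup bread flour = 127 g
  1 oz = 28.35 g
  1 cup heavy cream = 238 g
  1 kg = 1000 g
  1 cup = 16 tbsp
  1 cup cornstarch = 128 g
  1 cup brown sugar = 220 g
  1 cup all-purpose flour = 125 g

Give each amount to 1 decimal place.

Scaling factor: 15/2 = 7.5.
bread flour: 1/3 cup × 15/2 × 127 g/cup ÷ 1000 g/kg ≈ 0.3 kg
heavy cream: 2 fl oz × 15/2 = 15.0 fl oz
brown sugar: (2 cup + 4 tbsp = 2.25 cup) × 15/2 × 220 g/cup = 3712.5 g
all-purpose flour: 2/3 cup × 15/2 × 125 g/cup = 625.0 g
dried cranberries: 150 g × 15/2 ÷ 28.35 g/oz ≈ 39.7 oz
cornstarch: 2 cup × 15/2 × 128 g/cup = 1920.0 g

bread flour: 0.3 kg; heavy cream: 15.0 fl oz; brown sugar: 3712.5 g; all-purpose flour: 625.0 g; dried cranberries: 39.7 oz; cornstarch: 1920.0 g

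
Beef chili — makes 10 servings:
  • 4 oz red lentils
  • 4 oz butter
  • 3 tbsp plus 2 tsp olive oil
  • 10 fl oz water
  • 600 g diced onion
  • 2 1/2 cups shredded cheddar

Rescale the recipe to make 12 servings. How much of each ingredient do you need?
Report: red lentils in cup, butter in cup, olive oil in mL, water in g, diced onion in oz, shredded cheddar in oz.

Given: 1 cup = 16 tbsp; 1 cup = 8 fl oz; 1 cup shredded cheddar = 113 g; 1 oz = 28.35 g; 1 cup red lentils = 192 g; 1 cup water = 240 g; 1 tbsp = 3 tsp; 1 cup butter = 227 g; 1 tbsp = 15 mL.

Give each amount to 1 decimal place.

red lentils: 0.7 cup; butter: 0.6 cup; olive oil: 66.0 mL; water: 360.0 g; diced onion: 25.4 oz; shredded cheddar: 12.0 oz

Scaling factor: 12/10 = 6/5 = 1.2.
red lentils: 4 oz × 6/5 × 28.35 g/oz ÷ 192 g/cup ≈ 0.7 cup
butter: 4 oz × 6/5 × 28.35 g/oz ÷ 227 g/cup ≈ 0.6 cup
olive oil: (3 tbsp + 2 tsp = 11/3 tbsp) × 6/5 × 15 mL/tbsp = 66.0 mL
water: 10 fl oz × 6/5 ÷ 8 fl oz/cup × 240 g/cup = 360.0 g
diced onion: 600 g × 6/5 ÷ 28.35 g/oz ≈ 25.4 oz
shredded cheddar: 2.5 cup × 6/5 × 113 g/cup ÷ 28.35 g/oz ≈ 12.0 oz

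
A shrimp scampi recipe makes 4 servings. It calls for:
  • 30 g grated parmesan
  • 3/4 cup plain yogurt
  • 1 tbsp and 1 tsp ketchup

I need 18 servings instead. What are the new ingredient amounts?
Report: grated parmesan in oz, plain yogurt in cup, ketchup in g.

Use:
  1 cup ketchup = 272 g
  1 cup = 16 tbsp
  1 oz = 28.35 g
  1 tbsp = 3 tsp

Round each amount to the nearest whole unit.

grated parmesan: 5 oz; plain yogurt: 3 cup; ketchup: 102 g

Scaling factor: 18/4 = 9/2 = 4.5.
grated parmesan: 30 g × 9/2 ÷ 28.35 g/oz ≈ 5 oz
plain yogurt: 0.75 cup × 9/2 ≈ 3 cup
ketchup: (1 tbsp + 1 tsp = 4/3 tbsp) × 9/2 ÷ 16 tbsp/cup × 272 g/cup = 102 g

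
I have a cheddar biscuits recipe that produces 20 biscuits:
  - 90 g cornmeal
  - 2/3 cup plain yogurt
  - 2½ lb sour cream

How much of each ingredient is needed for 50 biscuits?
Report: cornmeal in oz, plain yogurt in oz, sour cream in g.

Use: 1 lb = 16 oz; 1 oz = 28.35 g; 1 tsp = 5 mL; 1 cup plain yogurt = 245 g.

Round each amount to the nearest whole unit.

Scaling factor: 50/20 = 5/2 = 2.5.
cornmeal: 90 g × 5/2 ÷ 28.35 g/oz ≈ 8 oz
plain yogurt: 2/3 cup × 5/2 × 245 g/cup ÷ 28.35 g/oz ≈ 14 oz
sour cream: 2.5 lb × 5/2 × 16 oz/lb × 28.35 g/oz = 2835 g

cornmeal: 8 oz; plain yogurt: 14 oz; sour cream: 2835 g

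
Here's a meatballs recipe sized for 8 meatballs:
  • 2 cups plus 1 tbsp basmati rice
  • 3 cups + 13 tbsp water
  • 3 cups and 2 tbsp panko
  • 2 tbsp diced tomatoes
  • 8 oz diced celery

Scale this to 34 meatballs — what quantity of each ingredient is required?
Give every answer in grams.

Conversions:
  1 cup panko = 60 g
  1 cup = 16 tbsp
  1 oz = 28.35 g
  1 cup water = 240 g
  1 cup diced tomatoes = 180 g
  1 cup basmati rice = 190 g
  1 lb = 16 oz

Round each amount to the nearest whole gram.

Scaling factor: 34/8 = 17/4 = 4.25.
basmati rice: (2 cup + 1 tbsp = 2.0625 cup) × 17/4 × 190 g/cup ≈ 1665 g
water: (3 cup + 13 tbsp = 3.8125 cup) × 17/4 × 240 g/cup ≈ 3889 g
panko: (3 cup + 2 tbsp = 3.125 cup) × 17/4 × 60 g/cup ≈ 797 g
diced tomatoes: 2 tbsp × 17/4 ÷ 16 tbsp/cup × 180 g/cup ≈ 96 g
diced celery: 8 oz × 17/4 × 28.35 g/oz ≈ 964 g

basmati rice: 1665 g; water: 3889 g; panko: 797 g; diced tomatoes: 96 g; diced celery: 964 g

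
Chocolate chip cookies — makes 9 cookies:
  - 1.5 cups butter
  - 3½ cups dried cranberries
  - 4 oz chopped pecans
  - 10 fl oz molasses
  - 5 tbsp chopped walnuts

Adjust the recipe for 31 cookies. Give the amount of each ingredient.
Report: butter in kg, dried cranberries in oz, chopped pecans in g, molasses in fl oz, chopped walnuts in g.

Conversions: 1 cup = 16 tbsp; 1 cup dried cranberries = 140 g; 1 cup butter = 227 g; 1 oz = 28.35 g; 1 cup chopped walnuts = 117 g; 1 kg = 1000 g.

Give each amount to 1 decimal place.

Scaling factor: 31/9.
butter: 1.5 cup × 31/9 × 227 g/cup ÷ 1000 g/kg ≈ 1.2 kg
dried cranberries: 3.5 cup × 31/9 × 140 g/cup ÷ 28.35 g/oz ≈ 59.5 oz
chopped pecans: 4 oz × 31/9 × 28.35 g/oz = 390.6 g
molasses: 10 fl oz × 31/9 ≈ 34.4 fl oz
chopped walnuts: 5 tbsp × 31/9 ÷ 16 tbsp/cup × 117 g/cup ≈ 125.9 g

butter: 1.2 kg; dried cranberries: 59.5 oz; chopped pecans: 390.6 g; molasses: 34.4 fl oz; chopped walnuts: 125.9 g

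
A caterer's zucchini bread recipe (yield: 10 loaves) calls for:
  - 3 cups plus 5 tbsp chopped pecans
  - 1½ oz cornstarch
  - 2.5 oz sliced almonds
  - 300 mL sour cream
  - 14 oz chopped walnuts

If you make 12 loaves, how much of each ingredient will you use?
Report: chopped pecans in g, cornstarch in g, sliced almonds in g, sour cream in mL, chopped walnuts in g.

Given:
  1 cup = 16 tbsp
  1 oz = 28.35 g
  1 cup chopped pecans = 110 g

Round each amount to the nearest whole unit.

Scaling factor: 12/10 = 6/5 = 1.2.
chopped pecans: (3 cup + 5 tbsp = 3.3125 cup) × 6/5 × 110 g/cup ≈ 437 g
cornstarch: 1.5 oz × 6/5 × 28.35 g/oz ≈ 51 g
sliced almonds: 2.5 oz × 6/5 × 28.35 g/oz ≈ 85 g
sour cream: 300 mL × 6/5 = 360 mL
chopped walnuts: 14 oz × 6/5 × 28.35 g/oz ≈ 476 g

chopped pecans: 437 g; cornstarch: 51 g; sliced almonds: 85 g; sour cream: 360 mL; chopped walnuts: 476 g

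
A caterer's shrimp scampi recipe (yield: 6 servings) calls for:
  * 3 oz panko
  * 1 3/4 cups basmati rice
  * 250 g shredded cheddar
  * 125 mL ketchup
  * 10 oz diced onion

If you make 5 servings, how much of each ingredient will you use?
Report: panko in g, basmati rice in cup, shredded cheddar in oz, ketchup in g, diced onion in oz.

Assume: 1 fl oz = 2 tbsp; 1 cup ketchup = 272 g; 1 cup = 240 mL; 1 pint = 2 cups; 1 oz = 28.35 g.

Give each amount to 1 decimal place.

panko: 70.9 g; basmati rice: 1.5 cup; shredded cheddar: 7.3 oz; ketchup: 118.1 g; diced onion: 8.3 oz

Scaling factor: 5/6.
panko: 3 oz × 5/6 × 28.35 g/oz ≈ 70.9 g
basmati rice: 1.75 cup × 5/6 ≈ 1.5 cup
shredded cheddar: 250 g × 5/6 ÷ 28.35 g/oz ≈ 7.3 oz
ketchup: 125 mL × 5/6 ÷ 240 mL/cup × 272 g/cup ≈ 118.1 g
diced onion: 10 oz × 5/6 ≈ 8.3 oz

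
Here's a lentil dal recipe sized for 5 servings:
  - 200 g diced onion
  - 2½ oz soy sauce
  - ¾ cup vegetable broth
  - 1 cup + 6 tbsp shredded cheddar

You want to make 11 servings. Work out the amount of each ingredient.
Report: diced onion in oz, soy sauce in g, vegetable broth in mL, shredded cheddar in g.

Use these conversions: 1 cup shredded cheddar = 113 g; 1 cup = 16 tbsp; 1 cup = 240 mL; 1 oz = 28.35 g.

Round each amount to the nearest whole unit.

Scaling factor: 11/5 = 2.2.
diced onion: 200 g × 11/5 ÷ 28.35 g/oz ≈ 16 oz
soy sauce: 2.5 oz × 11/5 × 28.35 g/oz ≈ 156 g
vegetable broth: 0.75 cup × 11/5 × 240 mL/cup = 396 mL
shredded cheddar: (1 cup + 6 tbsp = 1.375 cup) × 11/5 × 113 g/cup ≈ 342 g

diced onion: 16 oz; soy sauce: 156 g; vegetable broth: 396 mL; shredded cheddar: 342 g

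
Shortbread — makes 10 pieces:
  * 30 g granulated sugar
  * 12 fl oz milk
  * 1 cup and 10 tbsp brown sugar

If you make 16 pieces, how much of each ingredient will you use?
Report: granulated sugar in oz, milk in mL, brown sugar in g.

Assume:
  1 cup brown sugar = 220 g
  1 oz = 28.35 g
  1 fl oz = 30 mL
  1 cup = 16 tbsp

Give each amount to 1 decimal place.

granulated sugar: 1.7 oz; milk: 576.0 mL; brown sugar: 572.0 g

Scaling factor: 16/10 = 8/5 = 1.6.
granulated sugar: 30 g × 8/5 ÷ 28.35 g/oz ≈ 1.7 oz
milk: 12 fl oz × 8/5 × 30 mL/fl oz = 576.0 mL
brown sugar: (1 cup + 10 tbsp = 1.625 cup) × 8/5 × 220 g/cup = 572.0 g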